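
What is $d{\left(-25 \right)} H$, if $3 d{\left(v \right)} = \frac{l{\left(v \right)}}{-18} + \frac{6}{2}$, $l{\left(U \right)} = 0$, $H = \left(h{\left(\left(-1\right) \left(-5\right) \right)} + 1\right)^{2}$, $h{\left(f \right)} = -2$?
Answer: $1$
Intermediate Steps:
$H = 1$ ($H = \left(-2 + 1\right)^{2} = \left(-1\right)^{2} = 1$)
$d{\left(v \right)} = 1$ ($d{\left(v \right)} = \frac{\frac{0}{-18} + \frac{6}{2}}{3} = \frac{0 \left(- \frac{1}{18}\right) + 6 \cdot \frac{1}{2}}{3} = \frac{0 + 3}{3} = \frac{1}{3} \cdot 3 = 1$)
$d{\left(-25 \right)} H = 1 \cdot 1 = 1$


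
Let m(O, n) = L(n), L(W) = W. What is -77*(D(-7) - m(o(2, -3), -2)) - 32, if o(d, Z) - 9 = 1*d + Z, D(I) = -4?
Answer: 122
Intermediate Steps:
o(d, Z) = 9 + Z + d (o(d, Z) = 9 + (1*d + Z) = 9 + (d + Z) = 9 + (Z + d) = 9 + Z + d)
m(O, n) = n
-77*(D(-7) - m(o(2, -3), -2)) - 32 = -77*(-4 - 1*(-2)) - 32 = -77*(-4 + 2) - 32 = -77*(-2) - 32 = 154 - 32 = 122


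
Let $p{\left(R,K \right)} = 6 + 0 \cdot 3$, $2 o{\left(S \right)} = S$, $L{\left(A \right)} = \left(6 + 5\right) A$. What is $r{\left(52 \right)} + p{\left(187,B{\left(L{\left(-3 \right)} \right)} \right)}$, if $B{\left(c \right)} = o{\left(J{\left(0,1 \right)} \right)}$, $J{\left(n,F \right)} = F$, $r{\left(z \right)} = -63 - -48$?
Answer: $-9$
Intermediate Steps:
$L{\left(A \right)} = 11 A$
$r{\left(z \right)} = -15$ ($r{\left(z \right)} = -63 + 48 = -15$)
$o{\left(S \right)} = \frac{S}{2}$
$B{\left(c \right)} = \frac{1}{2}$ ($B{\left(c \right)} = \frac{1}{2} \cdot 1 = \frac{1}{2}$)
$p{\left(R,K \right)} = 6$ ($p{\left(R,K \right)} = 6 + 0 = 6$)
$r{\left(52 \right)} + p{\left(187,B{\left(L{\left(-3 \right)} \right)} \right)} = -15 + 6 = -9$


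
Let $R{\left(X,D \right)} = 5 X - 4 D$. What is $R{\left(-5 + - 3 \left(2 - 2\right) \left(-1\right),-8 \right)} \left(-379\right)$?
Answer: $-2653$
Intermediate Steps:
$R{\left(X,D \right)} = - 4 D + 5 X$
$R{\left(-5 + - 3 \left(2 - 2\right) \left(-1\right),-8 \right)} \left(-379\right) = \left(\left(-4\right) \left(-8\right) + 5 \left(-5 + - 3 \left(2 - 2\right) \left(-1\right)\right)\right) \left(-379\right) = \left(32 + 5 \left(-5 + \left(-3\right) 0 \left(-1\right)\right)\right) \left(-379\right) = \left(32 + 5 \left(-5 + 0 \left(-1\right)\right)\right) \left(-379\right) = \left(32 + 5 \left(-5 + 0\right)\right) \left(-379\right) = \left(32 + 5 \left(-5\right)\right) \left(-379\right) = \left(32 - 25\right) \left(-379\right) = 7 \left(-379\right) = -2653$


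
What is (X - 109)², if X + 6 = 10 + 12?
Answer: 8649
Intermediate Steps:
X = 16 (X = -6 + (10 + 12) = -6 + 22 = 16)
(X - 109)² = (16 - 109)² = (-93)² = 8649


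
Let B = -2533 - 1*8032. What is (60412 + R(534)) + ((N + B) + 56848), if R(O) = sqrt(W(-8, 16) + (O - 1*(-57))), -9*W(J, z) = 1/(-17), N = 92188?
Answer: 198883 + 2*sqrt(384302)/51 ≈ 1.9891e+5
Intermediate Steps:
W(J, z) = 1/153 (W(J, z) = -1/9/(-17) = -1/9*(-1/17) = 1/153)
R(O) = sqrt(8722/153 + O) (R(O) = sqrt(1/153 + (O - 1*(-57))) = sqrt(1/153 + (O + 57)) = sqrt(1/153 + (57 + O)) = sqrt(8722/153 + O))
B = -10565 (B = -2533 - 8032 = -10565)
(60412 + R(534)) + ((N + B) + 56848) = (60412 + sqrt(148274 + 2601*534)/51) + ((92188 - 10565) + 56848) = (60412 + sqrt(148274 + 1388934)/51) + (81623 + 56848) = (60412 + sqrt(1537208)/51) + 138471 = (60412 + (2*sqrt(384302))/51) + 138471 = (60412 + 2*sqrt(384302)/51) + 138471 = 198883 + 2*sqrt(384302)/51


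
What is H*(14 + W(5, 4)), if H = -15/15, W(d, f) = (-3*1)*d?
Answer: 1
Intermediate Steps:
W(d, f) = -3*d
H = -1 (H = -15*1/15 = -1)
H*(14 + W(5, 4)) = -(14 - 3*5) = -(14 - 15) = -1*(-1) = 1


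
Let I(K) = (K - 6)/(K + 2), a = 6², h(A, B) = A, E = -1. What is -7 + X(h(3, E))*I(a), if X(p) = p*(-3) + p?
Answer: -223/19 ≈ -11.737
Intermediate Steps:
a = 36
I(K) = (-6 + K)/(2 + K)
X(p) = -2*p (X(p) = -3*p + p = -2*p)
-7 + X(h(3, E))*I(a) = -7 + (-2*3)*((-6 + 36)/(2 + 36)) = -7 - 6*30/38 = -7 - 3*30/19 = -7 - 6*15/19 = -7 - 90/19 = -223/19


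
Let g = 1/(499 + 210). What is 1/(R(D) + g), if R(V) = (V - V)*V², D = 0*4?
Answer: 709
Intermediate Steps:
D = 0
R(V) = 0 (R(V) = 0*V² = 0)
g = 1/709 ≈ 0.0014104
1/(R(D) + g) = 1/(0 + 1/709) = 1/(1/709) = 709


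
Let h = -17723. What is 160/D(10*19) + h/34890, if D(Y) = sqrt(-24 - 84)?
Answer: -17723/34890 - 80*I*sqrt(3)/9 ≈ -0.50797 - 15.396*I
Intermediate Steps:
D(Y) = 6*I*sqrt(3) (D(Y) = sqrt(-108) = 6*I*sqrt(3))
160/D(10*19) + h/34890 = 160/((6*I*sqrt(3))) - 17723/34890 = 160*(-I*sqrt(3)/18) - 17723*1/34890 = -80*I*sqrt(3)/9 - 17723/34890 = -17723/34890 - 80*I*sqrt(3)/9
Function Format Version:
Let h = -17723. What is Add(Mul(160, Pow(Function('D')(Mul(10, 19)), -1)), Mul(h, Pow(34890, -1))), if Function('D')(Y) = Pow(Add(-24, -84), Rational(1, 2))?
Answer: Add(Rational(-17723, 34890), Mul(Rational(-80, 9), I, Pow(3, Rational(1, 2)))) ≈ Add(-0.50797, Mul(-15.396, I))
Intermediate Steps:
Function('D')(Y) = Mul(6, I, Pow(3, Rational(1, 2))) (Function('D')(Y) = Pow(-108, Rational(1, 2)) = Mul(6, I, Pow(3, Rational(1, 2))))
Add(Mul(160, Pow(Function('D')(Mul(10, 19)), -1)), Mul(h, Pow(34890, -1))) = Add(Mul(160, Pow(Mul(6, I, Pow(3, Rational(1, 2))), -1)), Mul(-17723, Pow(34890, -1))) = Add(Mul(160, Mul(Rational(-1, 18), I, Pow(3, Rational(1, 2)))), Mul(-17723, Rational(1, 34890))) = Add(Mul(Rational(-80, 9), I, Pow(3, Rational(1, 2))), Rational(-17723, 34890)) = Add(Rational(-17723, 34890), Mul(Rational(-80, 9), I, Pow(3, Rational(1, 2))))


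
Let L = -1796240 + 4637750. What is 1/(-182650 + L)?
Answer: 1/2658860 ≈ 3.7610e-7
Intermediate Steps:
L = 2841510
1/(-182650 + L) = 1/(-182650 + 2841510) = 1/2658860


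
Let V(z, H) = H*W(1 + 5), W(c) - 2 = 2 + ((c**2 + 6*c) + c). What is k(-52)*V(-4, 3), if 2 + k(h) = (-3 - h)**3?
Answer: 28941162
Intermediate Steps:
W(c) = 4 + c**2 + 7*c (W(c) = 2 + (2 + ((c**2 + 6*c) + c)) = 2 + (2 + (c**2 + 7*c)) = 2 + (2 + c**2 + 7*c) = 4 + c**2 + 7*c)
V(z, H) = 82*H (V(z, H) = H*(4 + (1 + 5)**2 + 7*(1 + 5)) = H*(4 + 6**2 + 7*6) = H*(4 + 36 + 42) = H*82 = 82*H)
k(h) = -2 + (-3 - h)**3
k(-52)*V(-4, 3) = (-2 - (3 - 52)**3)*(82*3) = (-2 - 1*(-49)**3)*246 = (-2 - 1*(-117649))*246 = (-2 + 117649)*246 = 117647*246 = 28941162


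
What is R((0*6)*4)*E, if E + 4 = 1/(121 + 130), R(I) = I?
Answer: 0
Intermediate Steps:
E = -1003/251 (E = -4 + 1/(121 + 130) = -4 + 1/251 = -1003/251 ≈ -3.9960)
R((0*6)*4)*E = ((0*6)*4)*(-1003/251) = (0*4)*(-1003/251) = 0*(-1003/251) = 0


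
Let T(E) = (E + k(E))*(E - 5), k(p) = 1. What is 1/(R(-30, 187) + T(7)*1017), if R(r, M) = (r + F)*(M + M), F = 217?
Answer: 1/86210 ≈ 1.1600e-5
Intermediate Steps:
R(r, M) = 2*M*(217 + r) (R(r, M) = (r + 217)*(M + M) = (217 + r)*(2*M) = 2*M*(217 + r))
T(E) = (1 + E)*(-5 + E) (T(E) = (E + 1)*(E - 5) = (1 + E)*(-5 + E))
1/(R(-30, 187) + T(7)*1017) = 1/(2*187*(217 - 30) + (-5 + 7² - 4*7)*1017) = 1/(2*187*187 + (-5 + 49 - 28)*1017) = 1/(69938 + 16*1017) = 1/(69938 + 16272) = 1/86210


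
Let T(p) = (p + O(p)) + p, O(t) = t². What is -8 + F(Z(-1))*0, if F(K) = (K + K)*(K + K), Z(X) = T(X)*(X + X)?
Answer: -8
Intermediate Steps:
T(p) = p² + 2*p (T(p) = (p + p²) + p = p² + 2*p)
Z(X) = 2*X²*(2 + X) (Z(X) = (X*(2 + X))*(X + X) = (X*(2 + X))*(2*X) = 2*X²*(2 + X))
F(K) = 4*K² (F(K) = (2*K)*(2*K) = 4*K²)
-8 + F(Z(-1))*0 = -8 + (4*(2*(-1)²*(2 - 1))²)*0 = -8 + (4*(2*1*1)²)*0 = -8 + (4*2²)*0 = -8 + (4*4)*0 = -8 + 16*0 = -8 + 0 = -8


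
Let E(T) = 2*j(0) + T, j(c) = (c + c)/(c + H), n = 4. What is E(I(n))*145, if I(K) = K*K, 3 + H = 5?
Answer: 2320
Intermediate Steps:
H = 2 (H = -3 + 5 = 2)
j(c) = 2*c/(2 + c) (j(c) = (c + c)/(c + 2) = (2*c)/(2 + c) = 2*c/(2 + c))
I(K) = K²
E(T) = T (E(T) = 2*(2*0/(2 + 0)) + T = 2*(2*0/2) + T = 2*(2*0*(½)) + T = 2*0 + T = 0 + T = T)
E(I(n))*145 = 4²*145 = 16*145 = 2320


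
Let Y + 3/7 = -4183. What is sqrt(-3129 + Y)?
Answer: I*sqrt(358309)/7 ≈ 85.513*I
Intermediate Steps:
Y = -29284/7 (Y = -3/7 - 4183 = -29284/7 ≈ -4183.4)
sqrt(-3129 + Y) = sqrt(-3129 - 29284/7) = sqrt(-51187/7) = I*sqrt(358309)/7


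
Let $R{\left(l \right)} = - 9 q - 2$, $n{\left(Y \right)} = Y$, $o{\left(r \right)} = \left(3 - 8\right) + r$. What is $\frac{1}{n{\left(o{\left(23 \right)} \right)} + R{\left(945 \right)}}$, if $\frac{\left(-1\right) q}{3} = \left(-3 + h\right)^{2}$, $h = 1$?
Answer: $\frac{1}{124} \approx 0.0080645$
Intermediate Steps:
$o{\left(r \right)} = -5 + r$
$q = -12$ ($q = - 3 \left(-3 + 1\right)^{2} = - 3 \left(-2\right)^{2} = \left(-3\right) 4 = -12$)
$R{\left(l \right)} = 106$ ($R{\left(l \right)} = \left(-9\right) \left(-12\right) - 2 = 108 - 2 = 106$)
$\frac{1}{n{\left(o{\left(23 \right)} \right)} + R{\left(945 \right)}} = \frac{1}{\left(-5 + 23\right) + 106} = \frac{1}{18 + 106} = \frac{1}{124}$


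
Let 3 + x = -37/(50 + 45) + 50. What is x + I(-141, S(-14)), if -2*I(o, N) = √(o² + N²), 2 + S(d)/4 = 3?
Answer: 4428/95 - √19897/2 ≈ -23.918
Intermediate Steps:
S(d) = 4 (S(d) = -8 + 4*3 = -8 + 12 = 4)
I(o, N) = -√(N² + o²)/2 (I(o, N) = -√(o² + N²)/2 = -√(N² + o²)/2)
x = 4428/95 (x = -3 + (-37/(50 + 45) + 50) = -3 + (-37/95 + 50) = -3 + 4713/95 = 4428/95 ≈ 46.611)
x + I(-141, S(-14)) = 4428/95 - √(4² + (-141)²)/2 = 4428/95 - √(16 + 19881)/2 = 4428/95 - √19897/2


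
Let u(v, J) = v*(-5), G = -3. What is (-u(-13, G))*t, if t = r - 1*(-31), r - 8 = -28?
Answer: -715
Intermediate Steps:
r = -20 (r = 8 - 28 = -20)
u(v, J) = -5*v
t = 11 (t = -20 - 1*(-31) = -20 + 31 = 11)
(-u(-13, G))*t = -(-5)*(-13)*11 = -1*65*11 = -65*11 = -715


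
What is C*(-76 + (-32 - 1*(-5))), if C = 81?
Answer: -8343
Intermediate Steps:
C*(-76 + (-32 - 1*(-5))) = 81*(-76 + (-32 - 1*(-5))) = 81*(-76 + (-32 + 5)) = 81*(-76 - 27) = 81*(-103) = -8343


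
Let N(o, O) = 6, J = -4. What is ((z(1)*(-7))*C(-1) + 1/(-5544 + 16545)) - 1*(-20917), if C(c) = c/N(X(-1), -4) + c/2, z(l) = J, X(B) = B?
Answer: 229902566/11001 ≈ 20898.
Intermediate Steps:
z(l) = -4
C(c) = 2*c/3 (C(c) = c/6 + c/2 = 2*c/3)
((z(1)*(-7))*C(-1) + 1/(-5544 + 16545)) - 1*(-20917) = ((-4*(-7))*((⅔)*(-1)) + 1/(-5544 + 16545)) - 1*(-20917) = (28*(-⅔) + 1/11001) + 20917 = (-56/3 + 1/11001) + 20917 = -205351/11001 + 20917 = 229902566/11001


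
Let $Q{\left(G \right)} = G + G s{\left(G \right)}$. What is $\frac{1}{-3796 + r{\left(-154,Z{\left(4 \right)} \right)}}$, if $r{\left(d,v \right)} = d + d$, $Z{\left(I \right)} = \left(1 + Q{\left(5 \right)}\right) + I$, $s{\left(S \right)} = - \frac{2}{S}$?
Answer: $- \frac{1}{4104} \approx -0.00024366$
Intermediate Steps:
$Q{\left(G \right)} = -2 + G$ ($Q{\left(G \right)} = G + G \left(- \frac{2}{G}\right) = G - 2 = -2 + G$)
$Z{\left(I \right)} = 4 + I$ ($Z{\left(I \right)} = \left(1 + \left(-2 + 5\right)\right) + I = \left(1 + 3\right) + I = 4 + I$)
$r{\left(d,v \right)} = 2 d$
$\frac{1}{-3796 + r{\left(-154,Z{\left(4 \right)} \right)}} = \frac{1}{-3796 + 2 \left(-154\right)} = \frac{1}{-3796 - 308} = \frac{1}{-4104} = - \frac{1}{4104}$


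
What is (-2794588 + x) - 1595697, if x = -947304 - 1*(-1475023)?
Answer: -3862566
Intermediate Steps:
x = 527719 (x = -947304 + 1475023 = 527719)
(-2794588 + x) - 1595697 = (-2794588 + 527719) - 1595697 = -2266869 - 1595697 = -3862566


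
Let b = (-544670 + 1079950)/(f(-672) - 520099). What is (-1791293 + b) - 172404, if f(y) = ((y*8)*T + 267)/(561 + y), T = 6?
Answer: -944195105159/480825 ≈ -1.9637e+6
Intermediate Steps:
f(y) = (267 + 48*y)/(561 + y) (f(y) = ((y*8)*6 + 267)/(561 + y) = ((8*y)*6 + 267)/(561 + y) = (48*y + 267)/(561 + y) = (267 + 48*y)/(561 + y))
b = -495134/480825 (b = (-544670 + 1079950)/(3*(89 + 16*(-672))/(561 - 672) - 520099) = 535280/(3*(89 - 10752)/(-111) - 520099) = 535280/(3*(-1/111)*(-10663) - 520099) = 535280/(10663/37 - 520099) = 535280/(-19233000/37) = 535280*(-37/19233000) = -495134/480825 ≈ -1.0298)
(-1791293 + b) - 172404 = (-1791293 - 495134/480825) - 172404 = -861298951859/480825 - 172404 = -944195105159/480825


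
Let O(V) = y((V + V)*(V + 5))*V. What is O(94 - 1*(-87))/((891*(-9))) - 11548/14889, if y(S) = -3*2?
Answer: -8492662/13266099 ≈ -0.64018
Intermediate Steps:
y(S) = -6
O(V) = -6*V
O(94 - 1*(-87))/((891*(-9))) - 11548/14889 = (-6*(94 - 1*(-87)))/((891*(-9))) - 11548/14889 = -6*(94 + 87)/(-8019) - 11548*1/14889 = -6*181*(-1/8019) - 11548/14889 = -1086*(-1/8019) - 11548/14889 = 362/2673 - 11548/14889 = -8492662/13266099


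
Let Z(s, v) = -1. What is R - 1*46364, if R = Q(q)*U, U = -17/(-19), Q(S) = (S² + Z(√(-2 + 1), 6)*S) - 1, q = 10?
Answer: -879403/19 ≈ -46284.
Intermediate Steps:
Q(S) = -1 + S² - S (Q(S) = (S² - S) - 1 = -1 + S² - S)
U = 17/19 (U = -17*(-1/19) = 17/19 ≈ 0.89474)
R = 1513/19 (R = (-1 + 10² - 1*10)*(17/19) = (-1 + 100 - 10)*(17/19) = 89*(17/19) = 1513/19 ≈ 79.632)
R - 1*46364 = 1513/19 - 1*46364 = 1513/19 - 46364 = -879403/19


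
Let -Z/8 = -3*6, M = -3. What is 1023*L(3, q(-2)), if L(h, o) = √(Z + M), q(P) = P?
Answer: 1023*√141 ≈ 12147.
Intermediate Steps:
Z = 144 (Z = -(-24)*6 = -8*(-18) = 144)
L(h, o) = √141 (L(h, o) = √(144 - 3) = √141)
1023*L(3, q(-2)) = 1023*√141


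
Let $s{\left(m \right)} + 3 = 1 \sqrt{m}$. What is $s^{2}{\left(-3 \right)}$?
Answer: $\left(3 - i \sqrt{3}\right)^{2} \approx 6.0 - 10.392 i$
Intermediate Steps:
$s{\left(m \right)} = -3 + \sqrt{m}$ ($s{\left(m \right)} = -3 + 1 \sqrt{m} = -3 + \sqrt{m}$)
$s^{2}{\left(-3 \right)} = \left(-3 + \sqrt{-3}\right)^{2} = \left(-3 + i \sqrt{3}\right)^{2}$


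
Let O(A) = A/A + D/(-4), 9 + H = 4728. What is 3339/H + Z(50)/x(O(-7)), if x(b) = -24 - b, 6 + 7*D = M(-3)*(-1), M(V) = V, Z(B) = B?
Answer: -1419761/1105819 ≈ -1.2839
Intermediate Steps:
H = 4719 (H = -9 + 4728 = 4719)
D = -3/7 (D = -6/7 + (-3*(-1))/7 = -6/7 + (⅐)*3 = -6/7 + 3/7 = -3/7 ≈ -0.42857)
O(A) = 31/28 (O(A) = A/A - 3/7/(-4) = 1 - 3/7*(-¼) = 1 + 3/28 = 31/28)
3339/H + Z(50)/x(O(-7)) = 3339/4719 + 50/(-24 - 1*31/28) = 3339*(1/4719) + 50/(-24 - 31/28) = 1113/1573 + 50/(-703/28) = 1113/1573 + 50*(-28/703) = 1113/1573 - 1400/703 = -1419761/1105819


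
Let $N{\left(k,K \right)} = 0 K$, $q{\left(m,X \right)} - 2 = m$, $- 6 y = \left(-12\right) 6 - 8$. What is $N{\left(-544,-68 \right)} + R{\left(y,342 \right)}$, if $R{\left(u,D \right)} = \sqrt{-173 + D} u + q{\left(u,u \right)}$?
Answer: $\frac{566}{3} \approx 188.67$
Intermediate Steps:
$y = \frac{40}{3}$ ($y = - \frac{\left(-12\right) 6 - 8}{6} = - \frac{-72 - 8}{6} = \left(- \frac{1}{6}\right) \left(-80\right) = \frac{40}{3} \approx 13.333$)
$q{\left(m,X \right)} = 2 + m$
$N{\left(k,K \right)} = 0$
$R{\left(u,D \right)} = 2 + u + u \sqrt{-173 + D}$ ($R{\left(u,D \right)} = \sqrt{-173 + D} u + \left(2 + u\right) = u \sqrt{-173 + D} + \left(2 + u\right) = 2 + u + u \sqrt{-173 + D}$)
$N{\left(-544,-68 \right)} + R{\left(y,342 \right)} = 0 + \left(2 + \frac{40}{3} + \frac{40 \sqrt{-173 + 342}}{3}\right) = 0 + \left(2 + \frac{40}{3} + \frac{40 \sqrt{169}}{3}\right) = 0 + \left(2 + \frac{40}{3} + \frac{40}{3} \cdot 13\right) = 0 + \left(2 + \frac{40}{3} + \frac{520}{3}\right) = 0 + \frac{566}{3} = \frac{566}{3}$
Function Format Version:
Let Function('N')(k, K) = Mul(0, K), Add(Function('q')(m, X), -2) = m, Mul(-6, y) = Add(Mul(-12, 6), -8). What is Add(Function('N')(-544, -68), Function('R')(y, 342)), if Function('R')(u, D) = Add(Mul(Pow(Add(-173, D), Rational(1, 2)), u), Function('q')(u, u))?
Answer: Rational(566, 3) ≈ 188.67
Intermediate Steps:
y = Rational(40, 3) (y = Mul(Rational(-1, 6), Add(Mul(-12, 6), -8)) = Mul(Rational(-1, 6), Add(-72, -8)) = Mul(Rational(-1, 6), -80) = Rational(40, 3) ≈ 13.333)
Function('q')(m, X) = Add(2, m)
Function('N')(k, K) = 0
Function('R')(u, D) = Add(2, u, Mul(u, Pow(Add(-173, D), Rational(1, 2)))) (Function('R')(u, D) = Add(Mul(Pow(Add(-173, D), Rational(1, 2)), u), Add(2, u)) = Add(Mul(u, Pow(Add(-173, D), Rational(1, 2))), Add(2, u)) = Add(2, u, Mul(u, Pow(Add(-173, D), Rational(1, 2)))))
Add(Function('N')(-544, -68), Function('R')(y, 342)) = Add(0, Add(2, Rational(40, 3), Mul(Rational(40, 3), Pow(Add(-173, 342), Rational(1, 2))))) = Add(0, Add(2, Rational(40, 3), Mul(Rational(40, 3), Pow(169, Rational(1, 2))))) = Add(0, Add(2, Rational(40, 3), Mul(Rational(40, 3), 13))) = Add(0, Add(2, Rational(40, 3), Rational(520, 3))) = Add(0, Rational(566, 3)) = Rational(566, 3)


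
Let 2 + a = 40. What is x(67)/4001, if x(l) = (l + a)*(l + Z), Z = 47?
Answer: 11970/4001 ≈ 2.9918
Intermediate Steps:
a = 38 (a = -2 + 40 = 38)
x(l) = (38 + l)*(47 + l) (x(l) = (l + 38)*(l + 47) = (38 + l)*(47 + l))
x(67)/4001 = (1786 + 67² + 85*67)/4001 = (1786 + 4489 + 5695)*(1/4001) = 11970*(1/4001) = 11970/4001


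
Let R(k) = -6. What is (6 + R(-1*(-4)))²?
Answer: 0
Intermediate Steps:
(6 + R(-1*(-4)))² = (6 - 6)² = 0² = 0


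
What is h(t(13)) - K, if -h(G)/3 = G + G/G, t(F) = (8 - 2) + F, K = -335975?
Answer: 335915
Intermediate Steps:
t(F) = 6 + F
h(G) = -3 - 3*G (h(G) = -3*(G + G/G) = -3*(G + 1) = -3*(1 + G) = -3 - 3*G)
h(t(13)) - K = (-3 - 3*(6 + 13)) - 1*(-335975) = (-3 - 3*19) + 335975 = (-3 - 57) + 335975 = -60 + 335975 = 335915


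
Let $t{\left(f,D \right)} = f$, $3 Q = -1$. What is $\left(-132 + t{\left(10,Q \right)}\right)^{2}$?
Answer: $14884$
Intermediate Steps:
$Q = - \frac{1}{3}$ ($Q = \frac{1}{3} \left(-1\right) = - \frac{1}{3} \approx -0.33333$)
$\left(-132 + t{\left(10,Q \right)}\right)^{2} = \left(-132 + 10\right)^{2} = \left(-122\right)^{2} = 14884$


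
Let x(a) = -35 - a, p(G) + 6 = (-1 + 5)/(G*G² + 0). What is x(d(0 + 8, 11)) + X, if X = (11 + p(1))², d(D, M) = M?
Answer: 35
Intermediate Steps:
p(G) = -6 + 4/G³ (p(G) = -6 + (-1 + 5)/(G*G² + 0) = -6 + 4/(G³ + 0) = -6 + 4/(G³) = -6 + 4/G³)
X = 81 (X = (11 + (-6 + 4/1³))² = (11 + (-6 + 4*1))² = (11 + (-6 + 4))² = (11 - 2)² = 9² = 81)
x(d(0 + 8, 11)) + X = (-35 - 1*11) + 81 = (-35 - 11) + 81 = -46 + 81 = 35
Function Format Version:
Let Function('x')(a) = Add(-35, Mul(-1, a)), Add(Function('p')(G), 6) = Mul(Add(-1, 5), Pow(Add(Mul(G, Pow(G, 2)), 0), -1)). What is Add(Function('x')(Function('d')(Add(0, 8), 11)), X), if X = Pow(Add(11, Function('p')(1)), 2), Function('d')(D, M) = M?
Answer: 35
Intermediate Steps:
Function('p')(G) = Add(-6, Mul(4, Pow(G, -3))) (Function('p')(G) = Add(-6, Mul(Add(-1, 5), Pow(Add(Mul(G, Pow(G, 2)), 0), -1))) = Add(-6, Mul(4, Pow(Add(Pow(G, 3), 0), -1))) = Add(-6, Mul(4, Pow(Pow(G, 3), -1))) = Add(-6, Mul(4, Pow(G, -3))))
X = 81 (X = Pow(Add(11, Add(-6, Mul(4, Pow(1, -3)))), 2) = Pow(Add(11, Add(-6, Mul(4, 1))), 2) = Pow(Add(11, Add(-6, 4)), 2) = Pow(Add(11, -2), 2) = Pow(9, 2) = 81)
Add(Function('x')(Function('d')(Add(0, 8), 11)), X) = Add(Add(-35, Mul(-1, 11)), 81) = Add(Add(-35, -11), 81) = Add(-46, 81) = 35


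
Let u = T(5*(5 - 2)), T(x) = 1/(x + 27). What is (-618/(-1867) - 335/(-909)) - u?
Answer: 16055197/23759442 ≈ 0.67574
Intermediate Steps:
T(x) = 1/(27 + x)
u = 1/42 (u = 1/(27 + 5*(5 - 2)) = 1/(27 + 5*3) = 1/(27 + 15) = 1/42 ≈ 0.023810)
(-618/(-1867) - 335/(-909)) - u = (-618/(-1867) - 335/(-909)) - 1*1/42 = (-618*(-1/1867) - 335*(-1/909)) - 1/42 = (618/1867 + 335/909) - 1/42 = 1187207/1697103 - 1/42 = 16055197/23759442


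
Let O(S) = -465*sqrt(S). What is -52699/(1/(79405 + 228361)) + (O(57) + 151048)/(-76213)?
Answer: -1236095631707490/76213 + 465*sqrt(57)/76213 ≈ -1.6219e+10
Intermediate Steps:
-52699/(1/(79405 + 228361)) + (O(57) + 151048)/(-76213) = -52699/(1/(79405 + 228361)) + (-465*sqrt(57) + 151048)/(-76213) = -52699/(1/307766) + (151048 - 465*sqrt(57))*(-1/76213) = -52699/1/307766 + (-151048/76213 + 465*sqrt(57)/76213) = -52699*307766 + (-151048/76213 + 465*sqrt(57)/76213) = -16218960434 + (-151048/76213 + 465*sqrt(57)/76213) = -1236095631707490/76213 + 465*sqrt(57)/76213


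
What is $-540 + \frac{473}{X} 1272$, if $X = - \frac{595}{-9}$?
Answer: $\frac{5093604}{595} \approx 8560.7$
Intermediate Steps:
$X = \frac{595}{9}$ ($X = \left(-595\right) \left(- \frac{1}{9}\right) = \frac{595}{9} \approx 66.111$)
$-540 + \frac{473}{X} 1272 = -540 + \frac{473}{\frac{595}{9}} \cdot 1272 = -540 + 473 \cdot \frac{9}{595} \cdot 1272 = -540 + \frac{4257}{595} \cdot 1272 = -540 + \frac{5414904}{595} = \frac{5093604}{595}$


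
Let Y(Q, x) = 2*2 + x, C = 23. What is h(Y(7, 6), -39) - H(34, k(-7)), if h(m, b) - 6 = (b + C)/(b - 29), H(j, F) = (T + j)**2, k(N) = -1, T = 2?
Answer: -21926/17 ≈ -1289.8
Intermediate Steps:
Y(Q, x) = 4 + x
H(j, F) = (2 + j)**2
h(m, b) = 6 + (23 + b)/(-29 + b) (h(m, b) = 6 + (b + 23)/(b - 29) = 6 + (23 + b)/(-29 + b))
h(Y(7, 6), -39) - H(34, k(-7)) = (-151 + 7*(-39))/(-29 - 39) - (2 + 34)**2 = (-151 - 273)/(-68) - 1*36**2 = -1/68*(-424) - 1*1296 = 106/17 - 1296 = -21926/17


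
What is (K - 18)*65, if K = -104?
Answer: -7930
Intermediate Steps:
(K - 18)*65 = (-104 - 18)*65 = -122*65 = -7930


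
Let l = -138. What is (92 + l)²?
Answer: 2116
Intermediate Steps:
(92 + l)² = (92 - 138)² = (-46)² = 2116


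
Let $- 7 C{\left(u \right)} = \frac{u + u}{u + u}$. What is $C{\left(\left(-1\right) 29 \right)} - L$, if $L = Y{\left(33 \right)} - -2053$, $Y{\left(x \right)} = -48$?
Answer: $- \frac{14036}{7} \approx -2005.1$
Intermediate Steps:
$C{\left(u \right)} = - \frac{1}{7}$ ($C{\left(u \right)} = - \frac{\left(u + u\right) \frac{1}{u + u}}{7} = - \frac{2 u \frac{1}{2 u}}{7} = \left(- \frac{1}{7}\right) 1 = - \frac{1}{7}$)
$L = 2005$ ($L = -48 - -2053 = -48 + 2053 = 2005$)
$C{\left(\left(-1\right) 29 \right)} - L = - \frac{1}{7} - 2005 = - \frac{14036}{7}$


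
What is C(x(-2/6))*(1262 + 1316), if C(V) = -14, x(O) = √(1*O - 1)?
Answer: -36092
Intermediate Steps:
x(O) = √(-1 + O) (x(O) = √(O - 1) = √(-1 + O))
C(x(-2/6))*(1262 + 1316) = -14*(1262 + 1316) = -14*2578 = -36092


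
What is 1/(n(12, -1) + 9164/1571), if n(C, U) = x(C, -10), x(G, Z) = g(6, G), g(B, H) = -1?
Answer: 1571/7593 ≈ 0.20690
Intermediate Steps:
x(G, Z) = -1
n(C, U) = -1
1/(n(12, -1) + 9164/1571) = 1/(-1 + 9164/1571) = 1/(7593/1571) = 1571/7593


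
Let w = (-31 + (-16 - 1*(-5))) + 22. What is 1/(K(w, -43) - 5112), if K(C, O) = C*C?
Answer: -1/4712 ≈ -0.00021222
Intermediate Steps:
w = -20 (w = (-31 + (-16 + 5)) + 22 = (-31 - 11) + 22 = -42 + 22 = -20)
K(C, O) = C²
1/(K(w, -43) - 5112) = 1/((-20)² - 5112) = 1/(400 - 5112) = 1/(-4712) = -1/4712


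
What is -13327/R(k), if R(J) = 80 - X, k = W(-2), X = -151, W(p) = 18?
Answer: -13327/231 ≈ -57.693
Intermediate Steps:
k = 18
R(J) = 231 (R(J) = 80 - 1*(-151) = 80 + 151 = 231)
-13327/R(k) = -13327/231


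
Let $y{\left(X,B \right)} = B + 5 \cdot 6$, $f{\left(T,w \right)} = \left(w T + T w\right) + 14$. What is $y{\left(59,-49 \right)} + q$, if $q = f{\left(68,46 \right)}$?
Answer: $6251$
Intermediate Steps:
$f{\left(T,w \right)} = 14 + 2 T w$ ($f{\left(T,w \right)} = \left(T w + T w\right) + 14 = 2 T w + 14 = 14 + 2 T w$)
$y{\left(X,B \right)} = 30 + B$ ($y{\left(X,B \right)} = B + 30 = 30 + B$)
$q = 6270$ ($q = 14 + 2 \cdot 68 \cdot 46 = 14 + 6256 = 6270$)
$y{\left(59,-49 \right)} + q = \left(30 - 49\right) + 6270 = -19 + 6270 = 6251$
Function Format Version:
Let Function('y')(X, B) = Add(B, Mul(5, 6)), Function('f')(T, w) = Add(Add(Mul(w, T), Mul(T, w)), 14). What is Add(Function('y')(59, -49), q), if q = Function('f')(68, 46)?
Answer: 6251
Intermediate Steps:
Function('f')(T, w) = Add(14, Mul(2, T, w)) (Function('f')(T, w) = Add(Add(Mul(T, w), Mul(T, w)), 14) = Add(Mul(2, T, w), 14) = Add(14, Mul(2, T, w)))
Function('y')(X, B) = Add(30, B) (Function('y')(X, B) = Add(B, 30) = Add(30, B))
q = 6270 (q = Add(14, Mul(2, 68, 46)) = Add(14, 6256) = 6270)
Add(Function('y')(59, -49), q) = Add(Add(30, -49), 6270) = Add(-19, 6270) = 6251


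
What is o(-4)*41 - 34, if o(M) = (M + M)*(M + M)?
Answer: 2590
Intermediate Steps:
o(M) = 4*M² (o(M) = (2*M)*(2*M) = 4*M²)
o(-4)*41 - 34 = (4*(-4)²)*41 - 34 = (4*16)*41 - 34 = 64*41 - 34 = 2624 - 34 = 2590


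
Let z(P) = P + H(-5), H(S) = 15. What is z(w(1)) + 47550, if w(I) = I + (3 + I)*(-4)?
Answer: 47550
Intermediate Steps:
w(I) = -12 - 3*I (w(I) = I + (-12 - 4*I) = -12 - 3*I)
z(P) = 15 + P (z(P) = P + 15 = 15 + P)
z(w(1)) + 47550 = (15 + (-12 - 3*1)) + 47550 = (15 + (-12 - 3)) + 47550 = (15 - 15) + 47550 = 0 + 47550 = 47550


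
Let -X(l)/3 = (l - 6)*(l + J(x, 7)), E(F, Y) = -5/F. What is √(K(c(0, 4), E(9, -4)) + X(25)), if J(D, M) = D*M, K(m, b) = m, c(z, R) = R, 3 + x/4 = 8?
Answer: I*√9401 ≈ 96.959*I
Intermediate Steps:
x = 20 (x = -12 + 4*8 = -12 + 32 = 20)
X(l) = -3*(-6 + l)*(140 + l) (X(l) = -3*(l - 6)*(l + 20*7) = -3*(-6 + l)*(l + 140) = -3*(-6 + l)*(140 + l))
√(K(c(0, 4), E(9, -4)) + X(25)) = √(4 + (2520 - 402*25 - 3*25²)) = √(4 + (2520 - 10050 - 3*625)) = √(4 + (2520 - 10050 - 1875)) = √(4 - 9405) = √(-9401) = I*√9401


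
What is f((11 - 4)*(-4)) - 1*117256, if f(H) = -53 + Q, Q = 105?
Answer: -117204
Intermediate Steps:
f(H) = 52 (f(H) = -53 + 105 = 52)
f((11 - 4)*(-4)) - 1*117256 = 52 - 1*117256 = 52 - 117256 = -117204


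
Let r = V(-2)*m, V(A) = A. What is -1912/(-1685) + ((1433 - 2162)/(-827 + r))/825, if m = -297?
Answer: 24584171/21593275 ≈ 1.1385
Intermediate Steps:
r = 594 (r = -2*(-297) = 594)
-1912/(-1685) + ((1433 - 2162)/(-827 + r))/825 = -1912/(-1685) + ((1433 - 2162)/(-827 + 594))/825 = -1912*(-1/1685) - 729/(-233)*(1/825) = 1912/1685 - 729*(-1/233)*(1/825) = 1912/1685 + (729/233)*(1/825) = 1912/1685 + 243/64075 = 24584171/21593275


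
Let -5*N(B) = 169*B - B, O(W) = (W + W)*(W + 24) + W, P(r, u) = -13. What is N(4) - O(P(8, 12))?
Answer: 823/5 ≈ 164.60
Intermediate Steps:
O(W) = W + 2*W*(24 + W) (O(W) = (2*W)*(24 + W) + W = 2*W*(24 + W) + W = W + 2*W*(24 + W))
N(B) = -168*B/5 (N(B) = -(169*B - B)/5 = -168*B/5)
N(4) - O(P(8, 12)) = -168/5*4 - (-13)*(49 + 2*(-13)) = -672/5 - (-13)*(49 - 26) = -672/5 - (-13)*23 = -672/5 - 1*(-299) = -672/5 + 299 = 823/5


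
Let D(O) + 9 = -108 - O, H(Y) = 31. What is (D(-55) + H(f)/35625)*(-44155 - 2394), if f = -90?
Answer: 102813660731/35625 ≈ 2.8860e+6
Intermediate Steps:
D(O) = -117 - O (D(O) = -9 + (-108 - O) = -117 - O)
(D(-55) + H(f)/35625)*(-44155 - 2394) = ((-117 - 1*(-55)) + 31/35625)*(-44155 - 2394) = ((-117 + 55) + 31*(1/35625))*(-46549) = (-62 + 31/35625)*(-46549) = -2208719/35625*(-46549) = 102813660731/35625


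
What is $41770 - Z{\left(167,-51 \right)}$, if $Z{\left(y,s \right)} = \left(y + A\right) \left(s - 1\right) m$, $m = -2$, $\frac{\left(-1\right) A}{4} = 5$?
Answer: $26482$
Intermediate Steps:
$A = -20$ ($A = \left(-4\right) 5 = -20$)
$Z{\left(y,s \right)} = - 2 \left(-1 + s\right) \left(-20 + y\right)$ ($Z{\left(y,s \right)} = \left(y - 20\right) \left(s - 1\right) \left(-2\right) = \left(-20 + y\right) \left(-1 + s\right) \left(-2\right) = \left(-1 + s\right) \left(-20 + y\right) \left(-2\right) = - 2 \left(-1 + s\right) \left(-20 + y\right)$)
$41770 - Z{\left(167,-51 \right)} = 41770 - \left(-40 + 2 \cdot 167 + 40 \left(-51\right) - \left(-102\right) 167\right) = 41770 - \left(-40 + 334 - 2040 + 17034\right) = 41770 - 15288 = 26482$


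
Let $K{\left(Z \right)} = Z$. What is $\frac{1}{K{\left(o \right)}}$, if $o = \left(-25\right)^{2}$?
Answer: $\frac{1}{625} \approx 0.0016$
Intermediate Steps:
$o = 625$
$\frac{1}{K{\left(o \right)}} = \frac{1}{625}$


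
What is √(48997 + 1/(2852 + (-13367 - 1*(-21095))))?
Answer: √2591941305/230 ≈ 221.35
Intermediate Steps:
√(48997 + 1/(2852 + (-13367 - 1*(-21095)))) = √(48997 + 1/(2852 + (-13367 + 21095))) = √(48997 + 1/(2852 + 7728)) = √(48997 + 1/10580) = √(518388261/10580) = √2591941305/230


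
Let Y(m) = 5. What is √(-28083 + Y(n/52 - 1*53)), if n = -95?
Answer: I*√28078 ≈ 167.56*I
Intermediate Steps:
√(-28083 + Y(n/52 - 1*53)) = √(-28083 + 5) = √(-28078) = I*√28078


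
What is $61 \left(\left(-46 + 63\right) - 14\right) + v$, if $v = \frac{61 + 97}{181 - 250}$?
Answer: $\frac{12469}{69} \approx 180.71$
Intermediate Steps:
$v = - \frac{158}{69}$ ($v = \frac{158}{-69} = 158 \left(- \frac{1}{69}\right) = - \frac{158}{69} \approx -2.2899$)
$61 \left(\left(-46 + 63\right) - 14\right) + v = 61 \left(\left(-46 + 63\right) - 14\right) - \frac{158}{69} = 61 \left(17 - 14\right) - \frac{158}{69} = 61 \cdot 3 - \frac{158}{69} = 183 - \frac{158}{69} = \frac{12469}{69}$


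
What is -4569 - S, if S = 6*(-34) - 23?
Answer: -4342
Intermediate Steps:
S = -227 (S = -204 - 23 = -227)
-4569 - S = -4569 - 1*(-227) = -4569 + 227 = -4342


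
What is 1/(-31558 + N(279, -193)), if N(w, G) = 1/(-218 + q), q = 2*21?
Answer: -176/5554209 ≈ -3.1688e-5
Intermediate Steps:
q = 42
N(w, G) = -1/176 (N(w, G) = 1/(-218 + 42) = 1/(-176) = -1/176)
1/(-31558 + N(279, -193)) = 1/(-31558 - 1/176) = 1/(-5554209/176) = -176/5554209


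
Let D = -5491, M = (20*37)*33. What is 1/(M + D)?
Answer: 1/18929 ≈ 5.2829e-5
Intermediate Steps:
M = 24420 (M = 740*33 = 24420)
1/(M + D) = 1/(24420 - 5491) = 1/18929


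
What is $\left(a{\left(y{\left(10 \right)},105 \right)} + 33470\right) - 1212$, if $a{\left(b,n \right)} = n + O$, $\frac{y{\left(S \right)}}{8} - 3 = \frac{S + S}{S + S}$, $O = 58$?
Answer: $32421$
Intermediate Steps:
$y{\left(S \right)} = 32$ ($y{\left(S \right)} = 24 + 8 \frac{S + S}{S + S} = 24 + 8 \frac{2 S}{2 S} = 24 + 8 \cdot 2 S \frac{1}{2 S} = 24 + 8 \cdot 1 = 24 + 8 = 32$)
$a{\left(b,n \right)} = 58 + n$ ($a{\left(b,n \right)} = n + 58 = 58 + n$)
$\left(a{\left(y{\left(10 \right)},105 \right)} + 33470\right) - 1212 = \left(\left(58 + 105\right) + 33470\right) - 1212 = \left(163 + 33470\right) - 1212 = 33633 - 1212 = 32421$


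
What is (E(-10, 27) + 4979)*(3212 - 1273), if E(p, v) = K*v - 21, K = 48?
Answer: 12126506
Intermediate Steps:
E(p, v) = -21 + 48*v (E(p, v) = 48*v - 21 = -21 + 48*v)
(E(-10, 27) + 4979)*(3212 - 1273) = ((-21 + 48*27) + 4979)*(3212 - 1273) = ((-21 + 1296) + 4979)*1939 = (1275 + 4979)*1939 = 6254*1939 = 12126506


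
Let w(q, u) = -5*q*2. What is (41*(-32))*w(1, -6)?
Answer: 13120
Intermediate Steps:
w(q, u) = -10*q
(41*(-32))*w(1, -6) = (41*(-32))*(-10*1) = -1312*(-10) = 13120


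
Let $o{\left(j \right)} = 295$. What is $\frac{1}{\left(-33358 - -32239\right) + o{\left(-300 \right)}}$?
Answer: $- \frac{1}{824} \approx -0.0012136$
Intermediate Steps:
$\frac{1}{\left(-33358 - -32239\right) + o{\left(-300 \right)}} = \frac{1}{\left(-33358 - -32239\right) + 295} = \frac{1}{\left(-33358 + 32239\right) + 295} = \frac{1}{-1119 + 295} = \frac{1}{-824} = - \frac{1}{824}$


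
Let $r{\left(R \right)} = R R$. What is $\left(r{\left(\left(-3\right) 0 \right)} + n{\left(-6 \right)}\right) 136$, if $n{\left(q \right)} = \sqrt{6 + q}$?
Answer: $0$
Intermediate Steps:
$r{\left(R \right)} = R^{2}$
$\left(r{\left(\left(-3\right) 0 \right)} + n{\left(-6 \right)}\right) 136 = \left(\left(\left(-3\right) 0\right)^{2} + \sqrt{6 - 6}\right) 136 = \left(0^{2} + \sqrt{0}\right) 136 = \left(0 + 0\right) 136 = 0 \cdot 136 = 0$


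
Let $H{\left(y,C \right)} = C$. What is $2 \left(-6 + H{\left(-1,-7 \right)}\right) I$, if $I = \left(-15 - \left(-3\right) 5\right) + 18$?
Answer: $-468$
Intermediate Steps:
$I = 18$ ($I = \left(-15 - -15\right) + 18 = \left(-15 + 15\right) + 18 = 0 + 18 = 18$)
$2 \left(-6 + H{\left(-1,-7 \right)}\right) I = 2 \left(-6 - 7\right) 18 = 2 \left(\left(-13\right) 18\right) = 2 \left(-234\right) = -468$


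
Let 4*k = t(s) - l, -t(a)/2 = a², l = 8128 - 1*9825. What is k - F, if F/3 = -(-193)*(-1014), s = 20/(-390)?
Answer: 3574534033/6084 ≈ 5.8753e+5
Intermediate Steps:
l = -1697 (l = 8128 - 9825 = -1697)
s = -2/39 (s = 20*(-1/390) = -2/39 ≈ -0.051282)
t(a) = -2*a²
F = -587106 (F = 3*(-(-193)*(-1014)) = 3*(-193*1014) = 3*(-195702) = -587106)
k = 2581129/6084 (k = (-2*(-2/39)² - 1*(-1697))/4 = (-2*4/1521 + 1697)/4 = (-8/1521 + 1697)/4 = (¼)*(2581129/1521) = 2581129/6084 ≈ 424.25)
k - F = 2581129/6084 - 1*(-587106) = 2581129/6084 + 587106 = 3574534033/6084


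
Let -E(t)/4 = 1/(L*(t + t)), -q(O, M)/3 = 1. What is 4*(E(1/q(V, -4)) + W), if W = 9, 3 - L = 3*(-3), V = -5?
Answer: 38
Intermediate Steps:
q(O, M) = -3 (q(O, M) = -3*1 = -3)
L = 12 (L = 3 - 3*(-3) = 3 - 1*(-9) = 3 + 9 = 12)
E(t) = -1/(6*t) (E(t) = -4*1/(12*(t + t)) = -4*1/(24*t) = -1/(6*t))
4*(E(1/q(V, -4)) + W) = 4*(-1/(6*(1/(-3))) + 9) = 4*(-1/(6*(-⅓)) + 9) = 4*(-⅙*(-3) + 9) = 4*(½ + 9) = 4*(19/2) = 38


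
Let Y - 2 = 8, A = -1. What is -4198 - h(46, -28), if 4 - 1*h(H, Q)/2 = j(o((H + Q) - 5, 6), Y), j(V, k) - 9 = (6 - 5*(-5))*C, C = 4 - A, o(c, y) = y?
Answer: -3878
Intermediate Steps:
Y = 10 (Y = 2 + 8 = 10)
C = 5 (C = 4 - 1*(-1) = 4 + 1 = 5)
j(V, k) = 164 (j(V, k) = 9 + (6 - 5*(-5))*5 = 9 + (6 + 25)*5 = 9 + 31*5 = 9 + 155 = 164)
h(H, Q) = -320 (h(H, Q) = 8 - 2*164 = 8 - 328 = -320)
-4198 - h(46, -28) = -4198 - 1*(-320) = -4198 + 320 = -3878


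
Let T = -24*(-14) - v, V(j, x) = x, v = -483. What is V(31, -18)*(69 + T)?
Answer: -15984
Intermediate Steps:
T = 819 (T = -24*(-14) - 1*(-483) = 336 + 483 = 819)
V(31, -18)*(69 + T) = -18*(69 + 819) = -18*888 = -15984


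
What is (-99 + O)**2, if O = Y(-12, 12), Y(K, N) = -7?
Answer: 11236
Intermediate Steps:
O = -7
(-99 + O)**2 = (-99 - 7)**2 = (-106)**2 = 11236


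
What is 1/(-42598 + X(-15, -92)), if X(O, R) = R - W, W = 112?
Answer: -1/42802 ≈ -2.3363e-5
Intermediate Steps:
X(O, R) = -112 + R (X(O, R) = R - 1*112 = R - 112 = -112 + R)
1/(-42598 + X(-15, -92)) = 1/(-42598 + (-112 - 92)) = 1/(-42598 - 204) = 1/(-42802) = -1/42802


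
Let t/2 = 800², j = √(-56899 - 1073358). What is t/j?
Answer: -1280000*I*√1130257/1130257 ≈ -1204.0*I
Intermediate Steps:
j = I*√1130257 (j = √(-1130257) = I*√1130257 ≈ 1063.1*I)
t = 1280000 (t = 2*800² = 2*640000 = 1280000)
t/j = 1280000/((I*√1130257)) = 1280000*(-I*√1130257/1130257) = -1280000*I*√1130257/1130257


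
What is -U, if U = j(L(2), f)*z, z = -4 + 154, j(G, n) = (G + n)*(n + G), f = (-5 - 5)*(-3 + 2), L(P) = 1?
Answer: -18150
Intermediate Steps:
f = 10 (f = -10*(-1) = 10)
j(G, n) = (G + n)**2 (j(G, n) = (G + n)*(G + n) = (G + n)**2)
z = 150
U = 18150 (U = (1 + 10)**2*150 = 11**2*150 = 121*150 = 18150)
-U = -1*18150 = -18150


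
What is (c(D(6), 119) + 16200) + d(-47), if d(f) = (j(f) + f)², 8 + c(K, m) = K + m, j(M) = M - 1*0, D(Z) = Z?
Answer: 25153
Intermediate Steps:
j(M) = M (j(M) = M + 0 = M)
c(K, m) = -8 + K + m (c(K, m) = -8 + (K + m) = -8 + K + m)
d(f) = 4*f² (d(f) = (f + f)² = (2*f)² = 4*f²)
(c(D(6), 119) + 16200) + d(-47) = ((-8 + 6 + 119) + 16200) + 4*(-47)² = (117 + 16200) + 4*2209 = 16317 + 8836 = 25153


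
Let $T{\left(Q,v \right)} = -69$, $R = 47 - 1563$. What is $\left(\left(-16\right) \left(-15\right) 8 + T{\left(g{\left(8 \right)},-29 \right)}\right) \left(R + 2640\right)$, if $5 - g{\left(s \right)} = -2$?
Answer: $2080524$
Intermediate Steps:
$g{\left(s \right)} = 7$ ($g{\left(s \right)} = 5 - -2 = 5 + 2 = 7$)
$R = -1516$ ($R = 47 - 1563 = -1516$)
$\left(\left(-16\right) \left(-15\right) 8 + T{\left(g{\left(8 \right)},-29 \right)}\right) \left(R + 2640\right) = \left(\left(-16\right) \left(-15\right) 8 - 69\right) \left(-1516 + 2640\right) = \left(240 \cdot 8 - 69\right) 1124 = \left(1920 - 69\right) 1124 = 1851 \cdot 1124 = 2080524$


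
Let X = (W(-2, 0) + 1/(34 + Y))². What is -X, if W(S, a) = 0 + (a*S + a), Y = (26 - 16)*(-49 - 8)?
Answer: -1/287296 ≈ -3.4807e-6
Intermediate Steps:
Y = -570 (Y = 10*(-57) = -570)
W(S, a) = a + S*a (W(S, a) = 0 + (S*a + a) = 0 + (a + S*a) = a + S*a)
X = 1/287296 (X = (0*(1 - 2) + 1/(34 - 570))² = (0*(-1) + 1/(-536))² = (0 - 1/536)² = (-1/536)² = 1/287296 ≈ 3.4807e-6)
-X = -1*1/287296 = -1/287296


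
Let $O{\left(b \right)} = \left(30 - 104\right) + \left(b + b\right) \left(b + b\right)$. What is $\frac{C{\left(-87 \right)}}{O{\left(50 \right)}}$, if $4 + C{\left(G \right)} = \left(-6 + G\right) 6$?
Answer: $- \frac{281}{4963} \approx -0.056619$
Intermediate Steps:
$C{\left(G \right)} = -40 + 6 G$ ($C{\left(G \right)} = -4 + \left(-6 + G\right) 6 = -4 + \left(-36 + 6 G\right) = -40 + 6 G$)
$O{\left(b \right)} = -74 + 4 b^{2}$ ($O{\left(b \right)} = -74 + 2 b 2 b = -74 + 4 b^{2}$)
$\frac{C{\left(-87 \right)}}{O{\left(50 \right)}} = \frac{-40 + 6 \left(-87\right)}{-74 + 4 \cdot 50^{2}} = \frac{-40 - 522}{-74 + 4 \cdot 2500} = - \frac{562}{-74 + 10000} = - \frac{562}{9926} = \left(-562\right) \frac{1}{9926} = - \frac{281}{4963}$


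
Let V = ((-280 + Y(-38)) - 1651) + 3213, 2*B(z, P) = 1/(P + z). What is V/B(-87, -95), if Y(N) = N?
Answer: -452816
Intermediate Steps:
B(z, P) = 1/(2*(P + z))
V = 1244 (V = ((-280 - 38) - 1651) + 3213 = (-318 - 1651) + 3213 = -1969 + 3213 = 1244)
V/B(-87, -95) = 1244/((1/(2*(-95 - 87)))) = 1244/(((1/2)/(-182))) = 1244/(((1/2)*(-1/182))) = 1244/(-1/364) = 1244*(-364) = -452816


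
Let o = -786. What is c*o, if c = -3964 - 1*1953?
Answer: 4650762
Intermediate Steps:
c = -5917 (c = -3964 - 1953 = -5917)
c*o = -5917*(-786) = 4650762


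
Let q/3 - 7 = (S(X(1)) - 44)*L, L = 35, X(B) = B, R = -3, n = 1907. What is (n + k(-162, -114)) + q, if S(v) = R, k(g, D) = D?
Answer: -3121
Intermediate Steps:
S(v) = -3
q = -4914 (q = 21 + 3*((-3 - 44)*35) = 21 + 3*(-47*35) = 21 + 3*(-1645) = 21 - 4935 = -4914)
(n + k(-162, -114)) + q = (1907 - 114) - 4914 = 1793 - 4914 = -3121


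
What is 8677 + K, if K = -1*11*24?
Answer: 8413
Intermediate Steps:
K = -264 (K = -11*24 = -264)
8677 + K = 8677 - 264 = 8413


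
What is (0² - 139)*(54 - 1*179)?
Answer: 17375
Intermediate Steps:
(0² - 139)*(54 - 1*179) = (0 - 139)*(54 - 179) = -139*(-125) = 17375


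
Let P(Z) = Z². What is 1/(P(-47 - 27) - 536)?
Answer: 1/4940 ≈ 0.00020243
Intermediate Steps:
1/(P(-47 - 27) - 536) = 1/((-47 - 27)² - 536) = 1/((-74)² - 536) = 1/(5476 - 536) = 1/4940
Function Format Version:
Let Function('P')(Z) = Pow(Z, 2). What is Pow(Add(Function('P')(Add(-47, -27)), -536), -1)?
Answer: Rational(1, 4940) ≈ 0.00020243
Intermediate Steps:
Pow(Add(Function('P')(Add(-47, -27)), -536), -1) = Pow(Add(Pow(Add(-47, -27), 2), -536), -1) = Pow(Add(Pow(-74, 2), -536), -1) = Pow(Add(5476, -536), -1) = Pow(4940, -1) = Rational(1, 4940)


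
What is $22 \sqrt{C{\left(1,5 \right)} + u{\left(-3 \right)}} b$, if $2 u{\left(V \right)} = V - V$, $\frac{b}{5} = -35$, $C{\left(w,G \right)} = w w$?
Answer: $-3850$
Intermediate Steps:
$C{\left(w,G \right)} = w^{2}$
$b = -175$ ($b = 5 \left(-35\right) = -175$)
$u{\left(V \right)} = 0$ ($u{\left(V \right)} = \frac{V - V}{2} = \frac{1}{2} \cdot 0 = 0$)
$22 \sqrt{C{\left(1,5 \right)} + u{\left(-3 \right)}} b = 22 \sqrt{1^{2} + 0} \left(-175\right) = 22 \sqrt{1 + 0} \left(-175\right) = 22 \sqrt{1} \left(-175\right) = 22 \cdot 1 \left(-175\right) = 22 \left(-175\right) = -3850$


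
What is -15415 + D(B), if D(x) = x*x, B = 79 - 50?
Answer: -14574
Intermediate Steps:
B = 29
D(x) = x**2
-15415 + D(B) = -15415 + 29**2 = -15415 + 841 = -14574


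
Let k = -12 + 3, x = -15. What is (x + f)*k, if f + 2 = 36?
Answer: -171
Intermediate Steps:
f = 34 (f = -2 + 36 = 34)
k = -9
(x + f)*k = (-15 + 34)*(-9) = 19*(-9) = -171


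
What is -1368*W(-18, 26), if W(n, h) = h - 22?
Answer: -5472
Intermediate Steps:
W(n, h) = -22 + h
-1368*W(-18, 26) = -1368*(-22 + 26) = -1368*4 = -5472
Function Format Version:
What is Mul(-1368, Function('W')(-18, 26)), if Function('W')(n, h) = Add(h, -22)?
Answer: -5472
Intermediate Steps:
Function('W')(n, h) = Add(-22, h)
Mul(-1368, Function('W')(-18, 26)) = Mul(-1368, Add(-22, 26)) = Mul(-1368, 4) = -5472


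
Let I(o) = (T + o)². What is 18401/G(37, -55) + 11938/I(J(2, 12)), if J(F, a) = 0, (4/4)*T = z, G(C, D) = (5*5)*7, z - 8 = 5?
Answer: 5198919/29575 ≈ 175.79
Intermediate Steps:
z = 13 (z = 8 + 5 = 13)
G(C, D) = 175 (G(C, D) = 25*7 = 175)
T = 13
I(o) = (13 + o)²
18401/G(37, -55) + 11938/I(J(2, 12)) = 18401/175 + 11938/((13 + 0)²) = 18401*(1/175) + 11938/(13²) = 18401/175 + 11938/169 = 5198919/29575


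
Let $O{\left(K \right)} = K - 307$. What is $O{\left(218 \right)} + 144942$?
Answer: $144853$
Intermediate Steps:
$O{\left(K \right)} = -307 + K$ ($O{\left(K \right)} = K - 307 = -307 + K$)
$O{\left(218 \right)} + 144942 = \left(-307 + 218\right) + 144942 = -89 + 144942 = 144853$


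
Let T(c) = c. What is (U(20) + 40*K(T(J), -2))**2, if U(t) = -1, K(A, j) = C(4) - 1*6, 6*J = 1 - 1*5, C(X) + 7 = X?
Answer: 130321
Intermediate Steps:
C(X) = -7 + X
J = -2/3 (J = (1 - 1*5)/6 = (1 - 5)/6 = (1/6)*(-4) = -2/3 ≈ -0.66667)
K(A, j) = -9 (K(A, j) = (-7 + 4) - 1*6 = -3 - 6 = -9)
(U(20) + 40*K(T(J), -2))**2 = (-1 + 40*(-9))**2 = (-1 - 360)**2 = (-361)**2 = 130321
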